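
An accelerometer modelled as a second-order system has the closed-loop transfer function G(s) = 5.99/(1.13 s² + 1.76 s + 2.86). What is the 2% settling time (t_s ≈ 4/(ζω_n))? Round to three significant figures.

Dividing through by 1.13: denominator becomes s² + 1.558 s + 2.531.
So ω_n = √2.531 = 1.59 rad/s and ζ = 1.558/(2·1.59) = 0.490.
t_s ≈ 4/(ζω_n) = 5.14 s.

t_s ≈ 5.14 s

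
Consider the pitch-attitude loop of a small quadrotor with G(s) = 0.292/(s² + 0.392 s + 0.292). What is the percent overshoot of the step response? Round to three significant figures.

%OS ≈ 29.4%

ω_n = √0.292 = 0.540 rad/s; ζ = 0.392/(2·0.540) = 0.363.
Overshoot: exp(−π·0.363/√(1−0.363²)) = 0.294, i.e. 29.4%.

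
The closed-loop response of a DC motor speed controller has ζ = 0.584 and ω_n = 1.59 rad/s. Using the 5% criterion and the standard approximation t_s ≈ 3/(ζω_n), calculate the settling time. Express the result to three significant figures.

t_s ≈ 3.23 s

t_s ≈ 3/(ζω_n) = 3/(0.584 × 1.59) = 3.23 s.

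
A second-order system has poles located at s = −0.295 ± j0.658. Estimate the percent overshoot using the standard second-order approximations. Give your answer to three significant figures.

The poles are at −σ ± jω_d with σ = 0.295 and ω_d = 0.658, so ω_n = √(σ²+ω_d²) = 0.721 rad/s and ζ = σ/ω_n = 0.409.
%OS = 100 e^{−πζ/√(1−ζ²)} with ζ = 0.409 gives 24.5%.

%OS ≈ 24.5%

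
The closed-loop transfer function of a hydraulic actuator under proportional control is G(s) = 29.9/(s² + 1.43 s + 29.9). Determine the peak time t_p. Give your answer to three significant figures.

Matching coefficients with s² + 2ζω_n s + ω_n² gives ω_n² = 29.9 ⇒ ω_n = 5.47 rad/s, and ζ = 1.43/(2ω_n) = 0.131.
The damped frequency ω_d = ω_n√(1−ζ²) = 5.42 rad/s. Then t_p = π/ω_d = 0.580 s.

t_p ≈ 0.580 s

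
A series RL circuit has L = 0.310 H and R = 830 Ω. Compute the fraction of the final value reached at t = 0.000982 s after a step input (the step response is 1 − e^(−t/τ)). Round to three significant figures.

τ = L/R = 0.310/830 = 0.000373 s.
y(t)/y_∞ = 1 − e^(−t/τ) = 1 − e^(−0.000982/0.000373) = 1 − e^(−2.63) = 0.928.

y/y_∞ ≈ 0.928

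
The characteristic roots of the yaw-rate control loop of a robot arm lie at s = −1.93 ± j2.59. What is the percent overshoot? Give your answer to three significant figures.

%OS ≈ 9.62%

With σ = 1.93, ω_d = 2.59: ω_n = √(σ²+ω_d²) = 3.23 rad/s, ζ = σ/ω_n = 0.598.
%OS = 100 e^{−πζ/√(1−ζ²)} with ζ = 0.598 gives 9.62%.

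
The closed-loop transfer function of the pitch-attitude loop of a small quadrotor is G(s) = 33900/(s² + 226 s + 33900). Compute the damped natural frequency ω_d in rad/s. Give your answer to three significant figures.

ω_n = √33900 = 184 rad/s; ζ = 226/(2·184) = 0.614.
ω_d = ω_n√(1−ζ²) = 145 rad/s.

ω_d ≈ 145 rad/s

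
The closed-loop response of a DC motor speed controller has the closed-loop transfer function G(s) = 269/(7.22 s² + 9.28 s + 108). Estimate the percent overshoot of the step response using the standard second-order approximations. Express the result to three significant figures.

Dividing through by 7.22: denominator becomes s² + 1.285 s + 14.96.
So ω_n = √14.96 = 3.87 rad/s and ζ = 1.285/(2·3.87) = 0.166.
%OS = 100·exp(−πζ/√(1−ζ²)) = 58.9%.

%OS ≈ 58.9%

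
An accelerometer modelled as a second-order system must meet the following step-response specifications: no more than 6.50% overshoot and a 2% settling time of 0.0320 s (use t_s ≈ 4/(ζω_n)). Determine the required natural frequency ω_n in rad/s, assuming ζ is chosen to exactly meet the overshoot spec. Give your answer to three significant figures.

From %OS = 100·exp(−πζ/√(1−ζ²)), invert to get ζ = −ln(OS)/√(π² + ln²(OS)) with OS = 0.0650.
−ln 0.0650 = 2.733, so ζ = 2.733/√(π² + 7.471) = 0.656.
Then ω_n = 4/(ζ t_s) = 4/(0.656 × 0.0320) = 190 rad/s.

ω_n ≈ 190 rad/s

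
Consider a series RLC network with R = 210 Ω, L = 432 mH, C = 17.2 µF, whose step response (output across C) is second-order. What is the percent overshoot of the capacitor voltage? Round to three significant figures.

%OS ≈ 6.21%

For a series RLC circuit (capacitor voltage as output), ω_n = 1/√(LC) = 1/√(432 mH · 17.2 µF) = 367 rad/s.
ζ = (R/2)·√(C/L) = (210/2)·√(17.2 µF/432 mH) = 0.663.
%OS = 100·exp(−πζ/√(1−ζ²)) = 6.21%.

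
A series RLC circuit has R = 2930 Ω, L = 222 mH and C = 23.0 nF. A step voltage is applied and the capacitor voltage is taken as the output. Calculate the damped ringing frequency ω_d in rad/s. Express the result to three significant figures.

ω_d ≈ 12300 rad/s

For a series RLC circuit (capacitor voltage as output), ω_n = 1/√(LC) = 1/√(222 mH · 23.0 nF) = 14000 rad/s.
ζ = (R/2)·√(C/L) = (2930/2)·√(23.0 nF/222 mH) = 0.472.
ω_d = 14000·√(1 − 0.472²) = 12300 rad/s.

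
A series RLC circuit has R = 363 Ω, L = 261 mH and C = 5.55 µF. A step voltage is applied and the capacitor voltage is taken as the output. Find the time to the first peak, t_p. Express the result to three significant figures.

t_p ≈ 0.00691 s

For a series RLC circuit (capacitor voltage as output), ω_n = 1/√(LC) = 1/√(261 mH · 5.55 µF) = 831 rad/s.
ζ = (R/2)·√(C/L) = (363/2)·√(5.55 µF/261 mH) = 0.837.
ω_d = 831·√(1 − 0.837²) = 455 rad/s. t_p = π/ω_d = 0.00691 s.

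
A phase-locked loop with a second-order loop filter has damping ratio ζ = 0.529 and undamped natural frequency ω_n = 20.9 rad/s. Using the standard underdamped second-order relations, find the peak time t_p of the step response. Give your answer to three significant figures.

t_p ≈ 0.177 s

The damped frequency is ω_d = ω_n√(1−ζ²) = 20.9·√(1−0.280) = 17.7 rad/s.
Peak time t_p = π/ω_d = π/17.7 = 0.177 s.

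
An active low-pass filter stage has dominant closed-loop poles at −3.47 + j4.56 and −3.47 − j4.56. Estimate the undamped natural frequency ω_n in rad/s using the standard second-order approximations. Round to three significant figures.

ω_n ≈ 5.73 rad/s

The poles are at −σ ± jω_d with σ = 3.47 and ω_d = 4.56, so ω_n = √(σ²+ω_d²) = 5.73 rad/s and ζ = σ/ω_n = 0.606.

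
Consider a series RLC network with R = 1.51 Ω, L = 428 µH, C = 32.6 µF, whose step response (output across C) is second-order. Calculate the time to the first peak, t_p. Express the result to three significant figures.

For a series RLC circuit (capacitor voltage as output), ω_n = 1/√(LC) = 1/√(428 µH · 32.6 µF) = 8470 rad/s.
ζ = (R/2)·√(C/L) = (1.51/2)·√(32.6 µF/428 µH) = 0.208.
ω_d = 8470·√(1 − 0.208²) = 8280 rad/s. t_p = π/ω_d = 0.000379 s.

t_p ≈ 0.000379 s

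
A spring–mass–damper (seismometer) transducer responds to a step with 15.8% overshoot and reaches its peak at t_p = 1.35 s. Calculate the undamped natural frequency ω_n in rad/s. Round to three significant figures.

ω_n ≈ 2.70 rad/s

The overshoot fixes ζ = −ln(OS)/√(π²+ln²(OS)) = 0.506.
From t_p = π/ω_d, ω_d = π/1.35 = 2.33 rad/s, so ω_n = ω_d/√(1−ζ²) = 2.70 rad/s.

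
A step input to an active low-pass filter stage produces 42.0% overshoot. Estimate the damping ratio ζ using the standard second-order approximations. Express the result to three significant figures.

ζ = −ln(OS)/√(π² + (ln OS)²). With OS = 0.420, ln OS = −0.8675 and ζ = 0.8675/3.259 = 0.266.

ζ ≈ 0.266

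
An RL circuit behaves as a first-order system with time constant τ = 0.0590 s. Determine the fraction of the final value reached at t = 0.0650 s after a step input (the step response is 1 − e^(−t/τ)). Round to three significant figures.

y/y_∞ ≈ 0.668

y(t)/y_∞ = 1 − e^(−t/τ) = 1 − e^(−0.0650/0.0590) = 1 − e^(−1.10) = 0.668.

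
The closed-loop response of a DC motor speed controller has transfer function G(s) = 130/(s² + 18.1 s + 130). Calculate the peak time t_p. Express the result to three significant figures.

t_p ≈ 0.453 s

Comparing the denominator to s² + 2ζω_n s + ω_n²: ω_n = √130 = 11.4 rad/s, and 2ζω_n = 18.1 so ζ = 18.1/(2·11.4) = 0.794.
The damped frequency ω_d = ω_n√(1−ζ²) = 6.94 rad/s. Then t_p = π/ω_d = 0.453 s.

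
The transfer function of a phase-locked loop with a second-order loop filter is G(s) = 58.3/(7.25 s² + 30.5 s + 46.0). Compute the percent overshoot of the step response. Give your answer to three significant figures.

Dividing through by 7.25: denominator becomes s² + 4.207 s + 6.345.
So ω_n = √6.345 = 2.52 rad/s and ζ = 4.207/(2·2.52) = 0.835.
%OS = 100·exp(−πζ/√(1−ζ²)) = 0.849%.

%OS ≈ 0.849%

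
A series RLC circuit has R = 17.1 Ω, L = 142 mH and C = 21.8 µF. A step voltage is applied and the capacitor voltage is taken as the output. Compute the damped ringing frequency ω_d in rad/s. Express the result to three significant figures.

ω_d ≈ 565 rad/s

For a series RLC circuit (capacitor voltage as output), ω_n = 1/√(LC) = 1/√(142 mH · 21.8 µF) = 568 rad/s.
ζ = (R/2)·√(C/L) = (17.1/2)·√(21.8 µF/142 mH) = 0.106.
The damped frequency ω_d = ω_n√(1−ζ²) = 565 rad/s.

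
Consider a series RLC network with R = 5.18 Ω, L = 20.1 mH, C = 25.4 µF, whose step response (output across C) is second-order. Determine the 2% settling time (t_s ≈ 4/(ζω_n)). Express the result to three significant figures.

For a series RLC circuit (capacitor voltage as output), ω_n = 1/√(LC) = 1/√(20.1 mH · 25.4 µF) = 1400 rad/s.
ζ = (R/2)·√(C/L) = (5.18/2)·√(25.4 µF/20.1 mH) = 0.0921.
t_s ≈ 4/(ζω_n) = 0.0310 s.

t_s ≈ 0.0310 s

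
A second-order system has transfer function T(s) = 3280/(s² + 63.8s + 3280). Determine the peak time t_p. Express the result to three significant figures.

t_p ≈ 0.0660 s

ω_n = √3280 = 57.3 rad/s; ζ = 63.8/(2·57.3) = 0.557.
ω_d = ω_n√(1−ζ²) = 47.6 rad/s. Then t_p = π/ω_d = 0.0660 s.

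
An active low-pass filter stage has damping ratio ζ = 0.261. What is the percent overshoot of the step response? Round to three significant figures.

For an underdamped second-order system, %OS = 100·exp(−πζ/√(1−ζ²)).
πζ/√(1−ζ²) = π·0.261/√(1−0.0681) = 0.8494, so %OS = 100·e^(−0.8494) = 42.8%.

%OS ≈ 42.8%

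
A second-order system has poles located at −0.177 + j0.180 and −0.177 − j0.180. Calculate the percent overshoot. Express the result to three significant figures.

With σ = 0.177, ω_d = 0.180: ω_n = √(σ²+ω_d²) = 0.252 rad/s, ζ = σ/ω_n = 0.701.
Overshoot: exp(−π·0.701/√(1−0.701²)) = 0.0455, i.e. 4.55%.

%OS ≈ 4.55%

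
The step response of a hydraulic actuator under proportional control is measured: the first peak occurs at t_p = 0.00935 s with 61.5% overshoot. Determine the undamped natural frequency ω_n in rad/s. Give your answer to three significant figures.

ω_n ≈ 340 rad/s

From the overshoot, ζ = −ln(OS)/√(π²+ln²(OS)) = 0.153.
t_p = π/ω_d ⇒ ω_d = 336 rad/s; then ω_n = ω_d/√(1−ζ²) = 340 rad/s.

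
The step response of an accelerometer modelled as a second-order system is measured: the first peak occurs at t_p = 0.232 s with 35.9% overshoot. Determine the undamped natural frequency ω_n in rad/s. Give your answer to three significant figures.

ω_n ≈ 14.2 rad/s

The overshoot fixes ζ = −ln(OS)/√(π²+ln²(OS)) = 0.310.
From t_p = π/ω_d, ω_d = π/0.232 = 13.5 rad/s, so ω_n = ω_d/√(1−ζ²) = 14.2 rad/s.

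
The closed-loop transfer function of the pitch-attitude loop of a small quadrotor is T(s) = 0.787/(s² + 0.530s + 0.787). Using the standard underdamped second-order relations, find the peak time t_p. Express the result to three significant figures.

t_p ≈ 3.71 s

Matching coefficients with s² + 2ζω_n s + ω_n² gives ω_n² = 0.787 ⇒ ω_n = 0.887 rad/s, and ζ = 0.530/(2ω_n) = 0.299.
ω_d = ω_n√(1−ζ²) = 0.847 rad/s. Then t_p = π/ω_d = 3.71 s.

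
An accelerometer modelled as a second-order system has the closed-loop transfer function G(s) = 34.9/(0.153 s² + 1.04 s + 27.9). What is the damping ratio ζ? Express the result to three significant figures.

ζ ≈ 0.252

Dividing through by 0.153: denominator becomes s² + 6.797 s + 182.4.
So ω_n = √182.4 = 13.5 rad/s and ζ = 6.797/(2·13.5) = 0.252.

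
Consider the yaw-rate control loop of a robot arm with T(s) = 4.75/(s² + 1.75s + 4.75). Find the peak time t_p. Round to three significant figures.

t_p ≈ 1.57 s

Comparing the denominator to s² + 2ζω_n s + ω_n²: ω_n = √4.75 = 2.18 rad/s, and 2ζω_n = 1.75 so ζ = 1.75/(2·2.18) = 0.401.
ω_d = 2.18·√(1 − 0.401²) = 2.00 rad/s. Then t_p = π/ω_d = 1.57 s.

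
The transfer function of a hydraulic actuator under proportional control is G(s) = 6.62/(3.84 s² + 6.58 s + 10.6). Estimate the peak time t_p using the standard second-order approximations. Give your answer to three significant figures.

Dividing through by 3.84: denominator becomes s² + 1.714 s + 2.760.
So ω_n = √2.760 = 1.66 rad/s and ζ = 1.714/(2·1.66) = 0.516.
The damped frequency ω_d = ω_n√(1−ζ²) = 1.42 rad/s. t_p = π/ω_d = 2.21 s.

t_p ≈ 2.21 s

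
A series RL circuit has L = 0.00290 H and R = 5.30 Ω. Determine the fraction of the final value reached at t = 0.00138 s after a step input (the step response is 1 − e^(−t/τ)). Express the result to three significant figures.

τ = L/R = 0.00290/5.30 = 0.000547 s.
y(t)/y_∞ = 1 − e^(−t/τ) = 1 − e^(−0.00138/0.000547) = 1 − e^(−2.52) = 0.920.

y/y_∞ ≈ 0.920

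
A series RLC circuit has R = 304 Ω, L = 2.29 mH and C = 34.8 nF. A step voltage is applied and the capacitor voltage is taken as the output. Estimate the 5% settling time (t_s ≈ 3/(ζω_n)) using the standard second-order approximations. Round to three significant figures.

For a series RLC circuit (capacitor voltage as output), ω_n = 1/√(LC) = 1/√(2.29 mH · 34.8 nF) = 112000 rad/s.
ζ = (R/2)·√(C/L) = (304/2)·√(34.8 nF/2.29 mH) = 0.593.
t_s ≈ 3/(ζω_n) = 0.0000452 s.

t_s ≈ 0.0000452 s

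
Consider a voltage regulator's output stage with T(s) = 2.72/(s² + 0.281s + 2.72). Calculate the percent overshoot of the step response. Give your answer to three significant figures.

%OS ≈ 76.4%

Comparing the denominator to s² + 2ζω_n s + ω_n²: ω_n = √2.72 = 1.65 rad/s, and 2ζω_n = 0.281 so ζ = 0.281/(2·1.65) = 0.0852.
%OS = 100 e^{−πζ/√(1−ζ²)} with ζ = 0.0852 gives 76.4%.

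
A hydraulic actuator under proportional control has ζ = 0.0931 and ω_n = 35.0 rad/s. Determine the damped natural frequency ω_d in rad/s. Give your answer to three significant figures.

ω_d = ω_n√(1−ζ²) = 35.0·√0.991 = 34.8 rad/s.

ω_d ≈ 34.8 rad/s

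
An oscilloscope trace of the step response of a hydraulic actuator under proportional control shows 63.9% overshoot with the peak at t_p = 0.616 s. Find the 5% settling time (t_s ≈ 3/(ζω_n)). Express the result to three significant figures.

From the overshoot, ζ = −ln(OS)/√(π²+ln²(OS)) = 0.141.
From t_p = π/ω_d, ω_d = π/0.616 = 5.10 rad/s, so ω_n = ω_d/√(1−ζ²) = 5.15 rad/s.
t_s ≈ 3/(ζω_n) = 3/(0.141·5.15) = 4.13 s.

t_s ≈ 4.13 s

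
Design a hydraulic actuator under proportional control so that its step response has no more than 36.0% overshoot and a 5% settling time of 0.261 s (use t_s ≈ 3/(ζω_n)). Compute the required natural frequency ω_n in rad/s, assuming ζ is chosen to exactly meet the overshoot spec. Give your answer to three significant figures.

Inverting the overshoot relation: ζ = |ln 0.360|/√(π² + ln²0.360) = 0.309.
Then ω_n = 3/(ζ t_s) = 3/(0.309 × 0.261) = 37.2 rad/s.

ω_n ≈ 37.2 rad/s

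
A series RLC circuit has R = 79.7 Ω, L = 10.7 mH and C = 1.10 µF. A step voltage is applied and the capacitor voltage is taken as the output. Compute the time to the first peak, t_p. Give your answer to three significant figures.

t_p ≈ 0.000373 s

For a series RLC circuit (capacitor voltage as output), ω_n = 1/√(LC) = 1/√(10.7 mH · 1.10 µF) = 9220 rad/s.
ζ = (R/2)·√(C/L) = (79.7/2)·√(1.10 µF/10.7 mH) = 0.404.
The damped frequency ω_d = ω_n√(1−ζ²) = 8430 rad/s. t_p = π/ω_d = 0.000373 s.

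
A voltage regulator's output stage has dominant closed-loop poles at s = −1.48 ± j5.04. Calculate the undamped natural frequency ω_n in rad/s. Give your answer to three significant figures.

ω_n ≈ 5.25 rad/s

|pole| = ω_n = √(1.48² + 5.04²) = 5.25 rad/s; ζ = cos θ = σ/ω_n = 0.282.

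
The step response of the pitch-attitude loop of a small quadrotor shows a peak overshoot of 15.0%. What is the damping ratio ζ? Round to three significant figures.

ζ ≈ 0.517

ζ = −ln(OS)/√(π² + (ln OS)²). With OS = 0.150, ln OS = −1.897 and ζ = 1.897/3.670 = 0.517.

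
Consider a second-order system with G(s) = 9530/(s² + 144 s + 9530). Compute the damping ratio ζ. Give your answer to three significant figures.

Comparing the denominator to s² + 2ζω_n s + ω_n²: ω_n = √9530 = 97.6 rad/s, and 2ζω_n = 144 so ζ = 144/(2·97.6) = 0.738.

ζ ≈ 0.738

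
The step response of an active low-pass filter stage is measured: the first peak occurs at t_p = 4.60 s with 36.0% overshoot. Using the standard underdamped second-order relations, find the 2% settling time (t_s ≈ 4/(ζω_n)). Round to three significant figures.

ζ from %OS: ζ = |ln 0.360|/√(π²+ln²0.360) = 0.309.
t_p = π/ω_d ⇒ ω_d = 0.683 rad/s; then ω_n = ω_d/√(1−ζ²) = 0.718 rad/s.
t_s ≈ 4/(ζω_n) = 4/(0.309·0.718) = 18.0 s.

t_s ≈ 18.0 s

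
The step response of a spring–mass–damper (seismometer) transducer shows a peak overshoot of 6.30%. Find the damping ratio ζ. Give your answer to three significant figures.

ζ ≈ 0.661

ζ = −ln(OS)/√(π² + (ln OS)²). With OS = 0.0630, ln OS = −2.765 and ζ = 2.765/4.185 = 0.661.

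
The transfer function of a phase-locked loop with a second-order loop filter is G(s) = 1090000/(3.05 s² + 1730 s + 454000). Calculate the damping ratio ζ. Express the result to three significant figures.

ζ ≈ 0.735

Dividing through by 3.05: denominator becomes s² + 567.2 s + 148900.
So ω_n = √148900 = 386 rad/s and ζ = 567.2/(2·386) = 0.735.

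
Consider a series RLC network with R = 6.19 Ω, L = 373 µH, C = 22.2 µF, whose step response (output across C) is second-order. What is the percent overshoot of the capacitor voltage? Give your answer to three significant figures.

%OS ≈ 2.68%

For a series RLC circuit (capacitor voltage as output), ω_n = 1/√(LC) = 1/√(373 µH · 22.2 µF) = 11000 rad/s.
ζ = (R/2)·√(C/L) = (6.19/2)·√(22.2 µF/373 µH) = 0.755.
%OS = 100·exp(−πζ/√(1−ζ²)) = 2.68%.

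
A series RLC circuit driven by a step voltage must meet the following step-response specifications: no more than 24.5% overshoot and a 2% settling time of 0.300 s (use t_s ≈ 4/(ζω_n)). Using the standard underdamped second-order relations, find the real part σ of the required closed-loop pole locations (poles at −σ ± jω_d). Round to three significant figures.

The settling-time spec alone fixes σ = ζω_n = 4/t_s = 4/0.300 = 13.3.
(Overshoot then fixes ζ = 0.409 and hence ω_d = σ·√(1−ζ²)/ζ = 29.8 rad/s.)

σ ≈ 13.3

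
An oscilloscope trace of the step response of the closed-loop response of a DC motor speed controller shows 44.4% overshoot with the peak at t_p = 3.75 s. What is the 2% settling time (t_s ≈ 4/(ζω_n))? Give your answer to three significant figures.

t_s ≈ 18.5 s

From the overshoot, ζ = −ln(OS)/√(π²+ln²(OS)) = 0.250.
From t_p = π/ω_d, ω_d = π/3.75 = 0.838 rad/s, so ω_n = ω_d/√(1−ζ²) = 0.865 rad/s.
t_s ≈ 4/(ζω_n) = 4/(0.250·0.865) = 18.5 s.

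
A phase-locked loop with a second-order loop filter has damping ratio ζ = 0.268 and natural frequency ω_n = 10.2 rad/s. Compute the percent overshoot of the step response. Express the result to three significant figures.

%OS ≈ 41.7%

For an underdamped second-order system, %OS = 100·exp(−πζ/√(1−ζ²)).
πζ/√(1−ζ²) = π·0.268/√(1−0.0718) = 0.8739, so %OS = 100·e^(−0.8739) = 41.7%.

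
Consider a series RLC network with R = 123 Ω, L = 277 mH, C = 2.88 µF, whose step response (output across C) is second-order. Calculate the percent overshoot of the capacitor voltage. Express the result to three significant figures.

%OS ≈ 53.0%

For a series RLC circuit (capacitor voltage as output), ω_n = 1/√(LC) = 1/√(277 mH · 2.88 µF) = 1120 rad/s.
ζ = (R/2)·√(C/L) = (123/2)·√(2.88 µF/277 mH) = 0.198.
Overshoot: exp(−π·0.198/√(1−0.198²)) = 0.530, i.e. 53.0%.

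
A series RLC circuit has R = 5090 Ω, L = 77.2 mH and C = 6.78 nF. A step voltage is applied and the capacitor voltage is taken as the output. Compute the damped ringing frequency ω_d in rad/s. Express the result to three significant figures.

ω_d ≈ 28700 rad/s

For a series RLC circuit (capacitor voltage as output), ω_n = 1/√(LC) = 1/√(77.2 mH · 6.78 nF) = 43700 rad/s.
ζ = (R/2)·√(C/L) = (5090/2)·√(6.78 nF/77.2 mH) = 0.754.
ω_d = 43700·√(1 − 0.754²) = 28700 rad/s.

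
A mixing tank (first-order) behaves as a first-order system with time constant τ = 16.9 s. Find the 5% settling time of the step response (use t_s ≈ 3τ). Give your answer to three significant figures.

t_s ≈ 3τ = 50.7 s.

t_s ≈ 50.7 s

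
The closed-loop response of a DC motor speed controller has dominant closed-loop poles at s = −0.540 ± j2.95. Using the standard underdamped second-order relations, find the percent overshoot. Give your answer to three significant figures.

%OS ≈ 56.3%

|pole| = ω_n = √(0.540² + 2.95²) = 3.00 rad/s; ζ = cos θ = σ/ω_n = 0.180.
%OS = 100 e^{−πζ/√(1−ζ²)} with ζ = 0.180 gives 56.3%.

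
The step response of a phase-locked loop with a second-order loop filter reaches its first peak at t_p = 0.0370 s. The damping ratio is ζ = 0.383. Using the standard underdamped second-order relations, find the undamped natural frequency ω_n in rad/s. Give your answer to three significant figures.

ω_n ≈ 91.9 rad/s

Peak time t_p = π/ω_d, so ω_d = π/t_p = π/0.0370 = 84.9 rad/s.
ω_n = ω_d/√(1−ζ²) = 84.9/√0.853 = 91.9 rad/s.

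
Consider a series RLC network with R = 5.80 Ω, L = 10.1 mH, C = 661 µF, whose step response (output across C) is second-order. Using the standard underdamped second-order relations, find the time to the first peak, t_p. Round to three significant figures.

t_p ≈ 0.0121 s

For a series RLC circuit (capacitor voltage as output), ω_n = 1/√(LC) = 1/√(10.1 mH · 661 µF) = 387 rad/s.
ζ = (R/2)·√(C/L) = (5.80/2)·√(661 µF/10.1 mH) = 0.742.
ω_d = 387·√(1 − 0.742²) = 260 rad/s. t_p = π/ω_d = 0.0121 s.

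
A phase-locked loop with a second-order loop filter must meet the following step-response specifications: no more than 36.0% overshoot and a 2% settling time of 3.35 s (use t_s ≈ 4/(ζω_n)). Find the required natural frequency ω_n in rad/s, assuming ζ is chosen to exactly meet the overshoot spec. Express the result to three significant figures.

ω_n ≈ 3.86 rad/s

From %OS = 100·exp(−πζ/√(1−ζ²)), invert to get ζ = −ln(OS)/√(π² + ln²(OS)) with OS = 0.360.
−ln 0.360 = 1.022, so ζ = 1.022/√(π² + 1.044) = 0.309.
Then ω_n = 4/(ζ t_s) = 4/(0.309 × 3.35) = 3.86 rad/s.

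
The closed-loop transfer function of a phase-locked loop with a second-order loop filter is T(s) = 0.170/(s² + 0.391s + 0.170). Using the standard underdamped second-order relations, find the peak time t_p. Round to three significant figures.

Comparing the denominator to s² + 2ζω_n s + ω_n²: ω_n = √0.170 = 0.412 rad/s, and 2ζω_n = 0.391 so ζ = 0.391/(2·0.412) = 0.474.
ω_d = ω_n√(1−ζ²) = 0.363 rad/s. Then t_p = π/ω_d = 8.65 s.

t_p ≈ 8.65 s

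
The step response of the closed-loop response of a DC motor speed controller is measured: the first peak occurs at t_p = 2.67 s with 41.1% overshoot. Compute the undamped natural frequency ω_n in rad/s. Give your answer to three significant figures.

ω_n ≈ 1.22 rad/s

From the overshoot, ζ = −ln(OS)/√(π²+ln²(OS)) = 0.272.
t_p = π/ω_d ⇒ ω_d = 1.18 rad/s; then ω_n = ω_d/√(1−ζ²) = 1.22 rad/s.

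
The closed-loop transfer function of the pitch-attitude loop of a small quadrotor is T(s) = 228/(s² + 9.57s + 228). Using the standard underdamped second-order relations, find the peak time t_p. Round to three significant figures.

t_p ≈ 0.219 s

Matching coefficients with s² + 2ζω_n s + ω_n² gives ω_n² = 228 ⇒ ω_n = 15.1 rad/s, and ζ = 9.57/(2ω_n) = 0.317.
The damped frequency ω_d = ω_n√(1−ζ²) = 14.3 rad/s. Then t_p = π/ω_d = 0.219 s.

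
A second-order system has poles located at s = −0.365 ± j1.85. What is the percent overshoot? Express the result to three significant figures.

%OS ≈ 53.8%

The poles are at −σ ± jω_d with σ = 0.365 and ω_d = 1.85, so ω_n = √(σ²+ω_d²) = 1.89 rad/s and ζ = σ/ω_n = 0.194.
%OS = 100·exp(−πζ/√(1−ζ²)) = 53.8%.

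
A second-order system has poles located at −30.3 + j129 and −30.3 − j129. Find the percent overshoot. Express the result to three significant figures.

%OS ≈ 47.8%

The poles are at −σ ± jω_d with σ = 30.3 and ω_d = 129, so ω_n = √(σ²+ω_d²) = 133 rad/s and ζ = σ/ω_n = 0.229.
%OS = 100 e^{−πζ/√(1−ζ²)} with ζ = 0.229 gives 47.8%.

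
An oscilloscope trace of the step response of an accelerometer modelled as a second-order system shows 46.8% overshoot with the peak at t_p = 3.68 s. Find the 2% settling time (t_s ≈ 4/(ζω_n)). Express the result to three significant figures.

The overshoot fixes ζ = −ln(OS)/√(π²+ln²(OS)) = 0.235.
From t_p = π/ω_d, ω_d = π/3.68 = 0.854 rad/s, so ω_n = ω_d/√(1−ζ²) = 0.878 rad/s.
t_s ≈ 4/(ζω_n) = 4/(0.235·0.878) = 19.4 s.

t_s ≈ 19.4 s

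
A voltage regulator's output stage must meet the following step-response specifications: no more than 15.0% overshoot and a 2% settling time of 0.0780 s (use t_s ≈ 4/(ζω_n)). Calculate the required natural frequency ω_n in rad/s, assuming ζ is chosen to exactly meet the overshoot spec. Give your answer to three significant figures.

ω_n ≈ 99.2 rad/s

ζ = −ln(OS)/√(π² + (ln OS)²). With OS = 0.150, ln OS = −1.897 and ζ = 1.897/3.670 = 0.517.
Then ω_n = 4/(ζ t_s) = 4/(0.517 × 0.0780) = 99.2 rad/s.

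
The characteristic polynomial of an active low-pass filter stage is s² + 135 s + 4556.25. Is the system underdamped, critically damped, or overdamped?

critically damped

a² − 4b = 135² − 4·4556.25 = 0 (repeated real root); the system is critically damped.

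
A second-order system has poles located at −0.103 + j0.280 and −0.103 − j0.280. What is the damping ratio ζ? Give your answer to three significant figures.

ζ ≈ 0.345

With σ = 0.103, ω_d = 0.280: ω_n = √(σ²+ω_d²) = 0.298 rad/s, ζ = σ/ω_n = 0.345.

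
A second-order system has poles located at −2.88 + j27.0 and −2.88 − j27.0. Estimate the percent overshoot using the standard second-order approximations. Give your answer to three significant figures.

%OS ≈ 71.5%

|pole| = ω_n = √(2.88² + 27.0²) = 27.2 rad/s; ζ = cos θ = σ/ω_n = 0.106.
%OS = 100·exp(−πζ/√(1−ζ²)) = 71.5%.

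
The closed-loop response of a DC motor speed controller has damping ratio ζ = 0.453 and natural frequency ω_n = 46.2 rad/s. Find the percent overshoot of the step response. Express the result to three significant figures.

%OS ≈ 20.3%

For an underdamped second-order system, %OS = 100·exp(−πζ/√(1−ζ²)).
πζ/√(1−ζ²) = π·0.453/√(1−0.205) = 1.596, so %OS = 100·e^(−1.596) = 20.3%.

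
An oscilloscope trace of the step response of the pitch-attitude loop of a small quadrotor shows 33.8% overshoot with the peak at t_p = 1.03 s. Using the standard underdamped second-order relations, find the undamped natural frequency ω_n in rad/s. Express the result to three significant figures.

ω_n ≈ 3.23 rad/s

ζ from %OS: ζ = |ln 0.338|/√(π²+ln²0.338) = 0.326.
t_p = π/ω_d ⇒ ω_d = 3.05 rad/s; then ω_n = ω_d/√(1−ζ²) = 3.23 rad/s.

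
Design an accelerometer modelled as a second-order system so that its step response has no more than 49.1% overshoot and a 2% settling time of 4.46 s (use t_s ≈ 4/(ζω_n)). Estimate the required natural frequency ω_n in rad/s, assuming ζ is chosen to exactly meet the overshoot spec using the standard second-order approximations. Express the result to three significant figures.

ω_n ≈ 4.06 rad/s

Inverting the overshoot relation: ζ = |ln 0.491|/√(π² + ln²0.491) = 0.221.
From t_s ≈ 4/(ζω_n): ω_n = 4/(ζ·t_s) = 4/(0.221·4.46) = 4.06 rad/s.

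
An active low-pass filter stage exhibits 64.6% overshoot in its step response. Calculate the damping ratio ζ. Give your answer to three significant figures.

ζ ≈ 0.138

Inverting the overshoot relation: ζ = |ln 0.646|/√(π² + ln²0.646) = 0.138.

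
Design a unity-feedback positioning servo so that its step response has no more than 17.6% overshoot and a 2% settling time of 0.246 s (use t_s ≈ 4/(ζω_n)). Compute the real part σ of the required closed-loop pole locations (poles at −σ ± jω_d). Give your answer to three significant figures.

The settling-time spec alone fixes σ = ζω_n = 4/t_s = 4/0.246 = 16.3.
(Overshoot then fixes ζ = 0.484 and hence ω_d = σ·√(1−ζ²)/ζ = 29.4 rad/s.)

σ ≈ 16.3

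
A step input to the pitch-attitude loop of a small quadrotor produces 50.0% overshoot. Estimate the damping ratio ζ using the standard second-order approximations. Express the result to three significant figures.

From %OS = 100·exp(−πζ/√(1−ζ²)), invert to get ζ = −ln(OS)/√(π² + ln²(OS)) with OS = 0.500.
−ln 0.500 = 0.6931, so ζ = 0.6931/√(π² + 0.4805) = 0.215.

ζ ≈ 0.215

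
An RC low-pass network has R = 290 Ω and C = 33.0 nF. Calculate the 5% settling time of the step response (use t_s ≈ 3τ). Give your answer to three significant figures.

τ = RC = 290 × 33.0 nF = 0.00000957 s.
t_s ≈ 3τ = 0.0000287 s.

t_s ≈ 0.0000287 s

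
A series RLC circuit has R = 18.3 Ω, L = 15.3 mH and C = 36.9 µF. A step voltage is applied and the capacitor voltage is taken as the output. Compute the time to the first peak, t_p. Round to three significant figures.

For a series RLC circuit (capacitor voltage as output), ω_n = 1/√(LC) = 1/√(15.3 mH · 36.9 µF) = 1330 rad/s.
ζ = (R/2)·√(C/L) = (18.3/2)·√(36.9 µF/15.3 mH) = 0.449.
The damped frequency ω_d = ω_n√(1−ζ²) = 1190 rad/s. t_p = π/ω_d = 0.00264 s.

t_p ≈ 0.00264 s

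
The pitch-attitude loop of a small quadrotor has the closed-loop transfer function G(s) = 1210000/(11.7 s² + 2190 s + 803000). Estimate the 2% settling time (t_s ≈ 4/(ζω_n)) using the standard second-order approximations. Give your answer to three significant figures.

Dividing through by 11.7: denominator becomes s² + 187.2 s + 68630.
So ω_n = √68630 = 262 rad/s and ζ = 187.2/(2·262) = 0.357.
t_s ≈ 4/(ζω_n) = 0.0427 s.

t_s ≈ 0.0427 s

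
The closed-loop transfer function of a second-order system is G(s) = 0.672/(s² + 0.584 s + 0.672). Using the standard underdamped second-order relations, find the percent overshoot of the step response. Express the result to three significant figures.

%OS ≈ 30.2%

Matching coefficients with s² + 2ζω_n s + ω_n² gives ω_n² = 0.672 ⇒ ω_n = 0.820 rad/s, and ζ = 0.584/(2ω_n) = 0.356.
%OS = 100·exp(−πζ/√(1−ζ²)) = 30.2%.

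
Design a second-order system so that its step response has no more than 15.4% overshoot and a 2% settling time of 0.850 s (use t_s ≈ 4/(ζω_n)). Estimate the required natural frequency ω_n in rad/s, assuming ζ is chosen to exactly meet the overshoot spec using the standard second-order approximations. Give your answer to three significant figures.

ζ = −ln(OS)/√(π² + (ln OS)²). With OS = 0.154, ln OS = −1.871 and ζ = 1.871/3.656 = 0.512.
Then ω_n = 4/(ζ t_s) = 4/(0.512 × 0.850) = 9.20 rad/s.

ω_n ≈ 9.20 rad/s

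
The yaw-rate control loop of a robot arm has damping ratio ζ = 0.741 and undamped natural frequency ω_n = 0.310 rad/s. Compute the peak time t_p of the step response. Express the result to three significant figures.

t_p ≈ 15.1 s

The damped frequency is ω_d = ω_n√(1−ζ²) = 0.310·√(1−0.549) = 0.208 rad/s.
Peak time t_p = π/ω_d = π/0.208 = 15.1 s.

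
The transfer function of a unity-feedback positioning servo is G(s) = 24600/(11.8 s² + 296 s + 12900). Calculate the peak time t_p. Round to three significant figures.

t_p ≈ 0.103 s

Dividing through by 11.8: denominator becomes s² + 25.08 s + 1093.
So ω_n = √1093 = 33.1 rad/s and ζ = 25.08/(2·33.1) = 0.379.
ω_d = 33.1·√(1 − 0.379²) = 30.6 rad/s. t_p = π/ω_d = 0.103 s.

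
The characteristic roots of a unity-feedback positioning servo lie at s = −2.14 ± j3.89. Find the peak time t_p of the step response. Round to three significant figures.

t_p = π/ω_d with ω_d = 3.89 (the imaginary part), so t_p = 0.808 s.

t_p ≈ 0.808 s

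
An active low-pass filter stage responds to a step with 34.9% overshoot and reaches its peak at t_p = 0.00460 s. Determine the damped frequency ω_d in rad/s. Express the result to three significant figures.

t_p = π/ω_d, so ω_d = π/0.00460 = 683 rad/s.

ω_d ≈ 683 rad/s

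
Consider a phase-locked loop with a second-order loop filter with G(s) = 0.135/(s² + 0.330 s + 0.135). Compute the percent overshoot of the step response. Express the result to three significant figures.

Comparing the denominator to s² + 2ζω_n s + ω_n²: ω_n = √0.135 = 0.367 rad/s, and 2ζω_n = 0.330 so ζ = 0.330/(2·0.367) = 0.449.
Overshoot: exp(−π·0.449/√(1−0.449²)) = 0.206, i.e. 20.6%.

%OS ≈ 20.6%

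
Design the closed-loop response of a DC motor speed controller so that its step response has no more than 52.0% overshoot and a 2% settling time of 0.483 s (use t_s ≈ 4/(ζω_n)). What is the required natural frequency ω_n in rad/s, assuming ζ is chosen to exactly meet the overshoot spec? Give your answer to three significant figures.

ω_n ≈ 40.6 rad/s

ζ = −ln(OS)/√(π² + (ln OS)²). With OS = 0.520, ln OS = −0.6539 and ζ = 0.6539/3.209 = 0.204.
From t_s ≈ 4/(ζω_n): ω_n = 4/(ζ·t_s) = 4/(0.204·0.483) = 40.6 rad/s.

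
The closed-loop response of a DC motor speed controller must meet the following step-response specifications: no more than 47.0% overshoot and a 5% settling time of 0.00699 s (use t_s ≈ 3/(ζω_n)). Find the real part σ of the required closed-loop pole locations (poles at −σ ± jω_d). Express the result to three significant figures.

The settling-time spec alone fixes σ = ζω_n = 3/t_s = 3/0.00699 = 429.
(Overshoot then fixes ζ = 0.234 and hence ω_d = σ·√(1−ζ²)/ζ = 1790 rad/s.)

σ ≈ 429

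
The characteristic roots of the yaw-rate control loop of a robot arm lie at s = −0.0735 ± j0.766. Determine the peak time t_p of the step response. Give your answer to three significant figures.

t_p = π/ω_d with ω_d = 0.766 (the imaginary part), so t_p = 4.10 s.

t_p ≈ 4.10 s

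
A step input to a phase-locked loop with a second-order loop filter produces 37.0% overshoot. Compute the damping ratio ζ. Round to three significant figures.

ζ = −ln(OS)/√(π² + (ln OS)²). With OS = 0.370, ln OS = −0.9943 and ζ = 0.9943/3.295 = 0.302.

ζ ≈ 0.302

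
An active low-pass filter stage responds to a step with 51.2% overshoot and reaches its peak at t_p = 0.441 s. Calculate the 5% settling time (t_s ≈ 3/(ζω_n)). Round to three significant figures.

t_s ≈ 1.98 s

The overshoot fixes ζ = −ln(OS)/√(π²+ln²(OS)) = 0.208.
t_p = π/ω_d ⇒ ω_d = 7.12 rad/s; then ω_n = ω_d/√(1−ζ²) = 7.28 rad/s.
t_s ≈ 3/(ζω_n) = 3/(0.208·7.28) = 1.98 s.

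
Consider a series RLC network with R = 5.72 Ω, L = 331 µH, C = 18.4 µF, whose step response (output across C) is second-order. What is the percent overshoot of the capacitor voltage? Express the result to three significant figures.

%OS ≈ 5.68%

For a series RLC circuit (capacitor voltage as output), ω_n = 1/√(LC) = 1/√(331 µH · 18.4 µF) = 12800 rad/s.
ζ = (R/2)·√(C/L) = (5.72/2)·√(18.4 µF/331 µH) = 0.674.
%OS = 100·exp(−πζ/√(1−ζ²)) = 5.68%.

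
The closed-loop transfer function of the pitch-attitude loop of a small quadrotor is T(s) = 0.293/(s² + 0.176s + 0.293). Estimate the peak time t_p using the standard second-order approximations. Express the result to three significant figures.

t_p ≈ 5.88 s

Matching coefficients with s² + 2ζω_n s + ω_n² gives ω_n² = 0.293 ⇒ ω_n = 0.541 rad/s, and ζ = 0.176/(2ω_n) = 0.163.
The damped frequency ω_d = ω_n√(1−ζ²) = 0.534 rad/s. Then t_p = π/ω_d = 5.88 s.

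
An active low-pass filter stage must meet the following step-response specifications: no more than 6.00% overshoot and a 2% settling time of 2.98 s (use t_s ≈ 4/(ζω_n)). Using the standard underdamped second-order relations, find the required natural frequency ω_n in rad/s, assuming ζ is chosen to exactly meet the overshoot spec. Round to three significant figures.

Inverting the overshoot relation: ζ = |ln 0.0600|/√(π² + ln²0.0600) = 0.667.
From t_s ≈ 4/(ζω_n): ω_n = 4/(ζ·t_s) = 4/(0.667·2.98) = 2.01 rad/s.

ω_n ≈ 2.01 rad/s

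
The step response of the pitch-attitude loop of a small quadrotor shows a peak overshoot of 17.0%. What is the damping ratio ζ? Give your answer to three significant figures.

ζ ≈ 0.491

From %OS = 100·exp(−πζ/√(1−ζ²)), invert to get ζ = −ln(OS)/√(π² + ln²(OS)) with OS = 0.170.
−ln 0.170 = 1.772, so ζ = 1.772/√(π² + 3.140) = 0.491.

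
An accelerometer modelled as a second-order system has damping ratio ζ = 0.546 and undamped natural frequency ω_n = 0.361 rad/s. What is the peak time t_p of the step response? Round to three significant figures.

t_p ≈ 10.4 s

The damped frequency is ω_d = ω_n√(1−ζ²) = 0.361·√(1−0.298) = 0.302 rad/s.
Peak time t_p = π/ω_d = π/0.302 = 10.4 s.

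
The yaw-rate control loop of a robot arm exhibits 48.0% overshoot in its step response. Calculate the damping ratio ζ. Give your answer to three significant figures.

From %OS = 100·exp(−πζ/√(1−ζ²)), invert to get ζ = −ln(OS)/√(π² + ln²(OS)) with OS = 0.480.
−ln 0.480 = 0.7340, so ζ = 0.7340/√(π² + 0.5387) = 0.228.

ζ ≈ 0.228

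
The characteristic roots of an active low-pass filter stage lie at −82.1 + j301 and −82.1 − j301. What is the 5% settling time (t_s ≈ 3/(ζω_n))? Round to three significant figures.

t_s ≈ 0.0365 s

For poles at −σ ± jω_d, ζω_n = σ = 82.1, so t_s ≈ 3/σ = 0.0365 s.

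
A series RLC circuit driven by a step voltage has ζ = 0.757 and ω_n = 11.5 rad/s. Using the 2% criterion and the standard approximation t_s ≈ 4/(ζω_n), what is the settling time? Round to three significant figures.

t_s ≈ 0.459 s

t_s ≈ 4/(ζω_n) = 4/(0.757 × 11.5) = 0.459 s.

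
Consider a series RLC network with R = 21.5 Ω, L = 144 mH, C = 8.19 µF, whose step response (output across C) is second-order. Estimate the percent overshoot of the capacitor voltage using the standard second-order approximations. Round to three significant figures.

For a series RLC circuit (capacitor voltage as output), ω_n = 1/√(LC) = 1/√(144 mH · 8.19 µF) = 921 rad/s.
ζ = (R/2)·√(C/L) = (21.5/2)·√(8.19 µF/144 mH) = 0.0811.
Overshoot: exp(−π·0.0811/√(1−0.0811²)) = 0.775, i.e. 77.5%.

%OS ≈ 77.5%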